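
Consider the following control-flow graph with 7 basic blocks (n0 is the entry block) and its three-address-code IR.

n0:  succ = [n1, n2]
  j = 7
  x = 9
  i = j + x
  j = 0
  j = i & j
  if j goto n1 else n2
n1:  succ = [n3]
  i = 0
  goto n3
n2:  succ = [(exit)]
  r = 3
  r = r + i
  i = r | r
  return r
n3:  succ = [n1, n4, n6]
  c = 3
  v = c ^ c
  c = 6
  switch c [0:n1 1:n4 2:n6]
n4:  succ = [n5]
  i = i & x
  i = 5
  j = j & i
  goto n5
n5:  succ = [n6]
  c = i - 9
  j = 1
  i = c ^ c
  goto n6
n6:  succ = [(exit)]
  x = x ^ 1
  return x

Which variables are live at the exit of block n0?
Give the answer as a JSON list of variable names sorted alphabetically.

Per-block:
  n0 def {i,j,x} use ∅
  n1 def {i} use ∅
  n2 def {i,r} use {i}
  n3 def {c,v} use ∅
  n4 def {i,j} use {i,j,x}
  n5 def {c,i,j} use {i}
  n6 def {x} use {x}

Backward fixpoint:
  live n0: ∅→{i,j,x}
  live n1: {j,x}→{i,j,x}
  live n2: {i}→∅
  live n3: {i,j,x}→{i,j,x}
  live n4: {i,j,x}→{i,x}
  live n5: {i,x}→{x}
  live n6: {x}→∅

live-out(n0) = ["i", "j", "x"]

Answer: ["i", "j", "x"]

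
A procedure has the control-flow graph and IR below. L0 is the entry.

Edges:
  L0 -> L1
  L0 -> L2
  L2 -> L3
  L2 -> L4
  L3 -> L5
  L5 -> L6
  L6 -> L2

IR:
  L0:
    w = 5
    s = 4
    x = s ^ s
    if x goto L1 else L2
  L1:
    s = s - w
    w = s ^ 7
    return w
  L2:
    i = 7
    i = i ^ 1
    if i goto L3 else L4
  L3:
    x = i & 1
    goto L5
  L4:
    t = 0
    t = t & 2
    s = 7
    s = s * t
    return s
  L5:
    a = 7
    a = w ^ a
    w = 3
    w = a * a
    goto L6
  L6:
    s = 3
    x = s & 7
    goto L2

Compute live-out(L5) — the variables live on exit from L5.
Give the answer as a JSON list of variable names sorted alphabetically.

Block summaries:
  L0: {s,w,x} / ∅
  L1: {s,w} / {s,w}
  L2: {i} / ∅
  L3: {x} / {i}
  L4: {s,t} / ∅
  L5: {a,w} / {w}
  L6: {s,x} / ∅

Backward fixpoint:
  L0: in=∅ out={s,w}
  L1: in={s,w} out=∅
  L2: in={w} out={i,w}
  L3: in={i,w} out={w}
  L4: in=∅ out=∅
  L5: in={w} out={w}
  L6: in={w} out={w}

live-out(L5) = ["w"]

Answer: ["w"]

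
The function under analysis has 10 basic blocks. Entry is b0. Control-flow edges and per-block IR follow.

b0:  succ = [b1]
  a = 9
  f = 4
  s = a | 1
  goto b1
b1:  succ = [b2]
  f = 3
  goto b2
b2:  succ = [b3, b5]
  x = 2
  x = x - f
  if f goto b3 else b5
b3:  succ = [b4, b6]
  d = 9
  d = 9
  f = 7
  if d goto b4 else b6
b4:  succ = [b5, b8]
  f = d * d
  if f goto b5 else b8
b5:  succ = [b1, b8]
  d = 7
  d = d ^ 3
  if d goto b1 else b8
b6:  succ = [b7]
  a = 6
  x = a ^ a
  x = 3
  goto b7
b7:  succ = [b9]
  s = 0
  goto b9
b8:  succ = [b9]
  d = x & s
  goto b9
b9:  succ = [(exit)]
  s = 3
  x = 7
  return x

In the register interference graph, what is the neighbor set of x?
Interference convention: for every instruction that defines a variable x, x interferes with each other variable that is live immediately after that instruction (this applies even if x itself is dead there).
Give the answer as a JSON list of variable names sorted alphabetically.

Per-block:
  b0: def={a,f,s} ue=∅
  b1: def={f} ue=∅
  b2: def={x} ue={f}
  b3: def={d,f} ue=∅
  b4: def={f} ue={d}
  b5: def={d} ue=∅
  b6: def={a,x} ue=∅
  b7: def={s} ue=∅
  b8: def={d} ue={s,x}
  b9: def={s,x} ue=∅

Liveness:
  b0 li=∅ lo={s}
  b1 li={s} lo={f,s}
  b2 li={f,s} lo={s,x}
  b3 li={s,x} lo={d,s,x}
  b4 li={d,s,x} lo={s,x}
  b5 li={s,x} lo={s,x}
  b6 li=∅ lo=∅
  b7 li=∅ lo=∅
  b8 li={s,x} lo=∅
  b9 li=∅ lo=∅

Conflict graph:
  a — {f}
  d — {f,s,x}
  f — {a,d,s,x}
  s — {d,f,x}
  x — {d,f,s}

N(x) = ["d", "f", "s"]

Answer: ["d", "f", "s"]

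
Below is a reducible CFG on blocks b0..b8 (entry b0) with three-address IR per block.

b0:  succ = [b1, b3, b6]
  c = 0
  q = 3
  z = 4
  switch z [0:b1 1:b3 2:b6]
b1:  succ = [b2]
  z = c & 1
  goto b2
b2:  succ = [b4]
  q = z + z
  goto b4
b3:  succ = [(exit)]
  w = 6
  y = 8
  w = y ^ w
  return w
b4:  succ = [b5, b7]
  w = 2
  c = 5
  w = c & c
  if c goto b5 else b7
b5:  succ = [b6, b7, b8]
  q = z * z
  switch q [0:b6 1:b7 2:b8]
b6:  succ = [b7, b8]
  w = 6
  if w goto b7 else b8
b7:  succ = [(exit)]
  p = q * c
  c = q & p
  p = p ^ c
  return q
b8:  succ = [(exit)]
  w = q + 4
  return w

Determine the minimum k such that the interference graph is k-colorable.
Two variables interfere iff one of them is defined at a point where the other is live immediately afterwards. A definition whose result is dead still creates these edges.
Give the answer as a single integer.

Answer: 4

Working:
Per-block:
  b0: def={c,q,z} ue=∅
  b1: def={z} ue={c}
  b2: def={q} ue={z}
  b3: def={w,y} ue=∅
  b4: def={c,w} ue=∅
  b5: def={q} ue={z}
  b6: def={w} ue=∅
  b7: def={c,p} ue={c,q}
  b8: def={w} ue={q}

Liveness:
  b0 li=∅ lo={c,q}
  b1 li={c} lo={z}
  b2 li={z} lo={q,z}
  b3 li=∅ lo=∅
  b4 li={q,z} lo={c,q,z}
  b5 li={c,z} lo={c,q}
  b6 li={c,q} lo={c,q}
  b7 li={c,q} lo=∅
  b8 li={q} lo=∅

Interfere edges:
  c↔{p,q,w,z}
  p↔{c,q}
  q↔{c,p,w,z}
  w↔{c,q,y,z}
  y↔{w}
  z↔{c,q,w}

Registers:
  lower bound: {c,q,w,z} mutually conflict ⇒ χ ≥ 4
  assign c→c0 p→c2 q→c1 w→c2 y→c0 z→c3 — no edge inside a register ⇒ χ ≤ 4
  χ = 4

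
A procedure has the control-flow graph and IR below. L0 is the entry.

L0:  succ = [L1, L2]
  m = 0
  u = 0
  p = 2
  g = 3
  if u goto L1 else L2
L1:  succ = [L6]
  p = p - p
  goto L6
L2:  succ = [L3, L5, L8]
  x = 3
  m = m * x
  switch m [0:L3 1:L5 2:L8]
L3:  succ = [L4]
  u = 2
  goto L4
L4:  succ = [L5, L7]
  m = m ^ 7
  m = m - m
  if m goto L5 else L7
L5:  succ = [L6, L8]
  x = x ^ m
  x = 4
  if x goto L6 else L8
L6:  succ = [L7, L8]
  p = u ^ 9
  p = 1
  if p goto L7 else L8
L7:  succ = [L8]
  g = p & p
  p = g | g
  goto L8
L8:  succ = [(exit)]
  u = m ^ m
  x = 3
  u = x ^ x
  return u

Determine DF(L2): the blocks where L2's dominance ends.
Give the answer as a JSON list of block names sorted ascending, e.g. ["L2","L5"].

idom tree: L1←L0 L2←L0 L3←L2 L4←L3 L5←L2 L6←L0 L7←L0 L8←L0
Dom at joins:
  L5: preds {L2,L4}: {L0,L2} ∩ {L0,L2,L3,L4} = {L0,L2}; idom=L2
  L6: preds {L1,L5}: {L0,L1} ∩ {L0,L2,L5} = {L0}; idom=L0
  L7: preds {L4,L6}: {L0,L2,L3,L4} ∩ {L0,L6} = {L0}; idom=L0
  L8: preds {L2,L5,L6,L7}: {L0,L2} ∩ {L0,L2,L5} ∩ {L0,L6} ∩ {L0,L7} = {L0}; idom=L0

DF derivation:
  L5←L2: walk · to L2
  L5←L4: walk L4→L3 to L2
  L6←L1: walk L1 to L0
  L6←L5: walk L5→L2 to L0
  L7←L4: walk L4→L3→L2 to L0
  L7←L6: walk L6 to L0
  L8←L2: walk L2 to L0
  L8←L5: walk L5→L2 to L0
  L8←L6: walk L6 to L0
  L8←L7: walk L7 to L0
  L0: DF=∅
  L1: DF={L6}
  L2: DF={L6,L7,L8}
  L3: DF={L5,L7}
  L4: DF={L5,L7}
  L5: DF={L6,L8}
  L6: DF={L7,L8}
  L7: DF={L8}
  L8: DF=∅

DF(L2) = ["L6", "L7", "L8"]

Answer: ["L6", "L7", "L8"]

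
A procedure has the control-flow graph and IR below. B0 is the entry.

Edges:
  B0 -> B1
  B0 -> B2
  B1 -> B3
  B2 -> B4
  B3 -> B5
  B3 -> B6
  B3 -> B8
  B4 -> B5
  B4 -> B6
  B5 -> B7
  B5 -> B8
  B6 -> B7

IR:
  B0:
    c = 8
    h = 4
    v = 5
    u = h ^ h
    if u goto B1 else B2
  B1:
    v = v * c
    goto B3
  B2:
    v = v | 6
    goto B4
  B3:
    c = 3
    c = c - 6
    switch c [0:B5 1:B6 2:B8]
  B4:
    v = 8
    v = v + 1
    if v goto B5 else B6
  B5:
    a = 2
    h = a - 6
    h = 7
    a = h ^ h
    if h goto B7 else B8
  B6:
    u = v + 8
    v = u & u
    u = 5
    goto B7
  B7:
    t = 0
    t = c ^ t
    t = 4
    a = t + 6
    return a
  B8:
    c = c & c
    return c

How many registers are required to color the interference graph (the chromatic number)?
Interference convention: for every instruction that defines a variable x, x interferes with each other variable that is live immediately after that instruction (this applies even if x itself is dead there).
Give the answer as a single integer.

Answer: 3

Working:
Per-block:
  B0: {c,h,u,v} / ∅
  B1: {v} / {c,v}
  B2: {v} / {v}
  B3: {c} / ∅
  B4: {v} / ∅
  B5: {a,h} / ∅
  B6: {u,v} / {v}
  B7: {a,t} / {c}
  B8: {c} / {c}

Liveness:
  live B0: ∅→{c,v}
  live B1: {c,v}→{v}
  live B2: {c,v}→{c}
  live B3: {v}→{c,v}
  live B4: {c}→{c,v}
  live B5: {c}→{c}
  live B6: {c,v}→{c}
  live B7: {c}→∅
  live B8: {c}→∅

Conflict graph:
  a↔{c,h}
  c↔{a,h,t,u,v}
  h↔{a,c,v}
  t↔{c}
  u↔{c,v}
  v↔{c,h,u}

Registers:
  clique {a,c,h} ⇒ need ≥ 3
  3-colouring: c0={c}  c1={h,t,u}  c2={a,v}
  χ = 3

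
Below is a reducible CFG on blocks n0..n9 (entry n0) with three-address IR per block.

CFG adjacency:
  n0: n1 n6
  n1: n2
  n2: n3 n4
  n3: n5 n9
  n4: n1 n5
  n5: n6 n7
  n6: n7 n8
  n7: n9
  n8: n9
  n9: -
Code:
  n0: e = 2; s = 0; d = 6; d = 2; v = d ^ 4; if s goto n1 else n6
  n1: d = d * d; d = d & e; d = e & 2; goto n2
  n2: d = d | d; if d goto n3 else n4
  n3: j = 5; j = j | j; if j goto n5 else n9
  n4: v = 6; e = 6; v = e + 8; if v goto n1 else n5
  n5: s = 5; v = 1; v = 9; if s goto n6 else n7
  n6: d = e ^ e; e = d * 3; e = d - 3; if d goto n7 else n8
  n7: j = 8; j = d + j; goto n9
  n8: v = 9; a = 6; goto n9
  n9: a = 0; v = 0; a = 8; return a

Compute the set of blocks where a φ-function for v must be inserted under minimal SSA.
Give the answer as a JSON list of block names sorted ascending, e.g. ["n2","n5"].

idom tree: n1←n0 n2←n1 n3←n2 n4←n2 n5←n2 n6←n0 n7←n0 n8←n6 n9←n0
Dom at joins:
  n1: preds {n0,n4}: {n0} ∩ {n0,n1,n2,n4} = {n0}; idom=n0
  n5: preds {n3,n4}: {n0,n1,n2,n3} ∩ {n0,n1,n2,n4} = {n0,n1,n2}; idom=n2
  n6: preds {n0,n5}: {n0} ∩ {n0,n1,n2,n5} = {n0}; idom=n0
  n7: preds {n5,n6}: {n0,n1,n2,n5} ∩ {n0,n6} = {n0}; idom=n0
  n9: preds {n3,n7,n8}: {n0,n1,n2,n3} ∩ {n0,n7} ∩ {n0,n6,n8} = {n0}; idom=n0

DF walk-up:
  n1←n0: walk · to n0
  n1←n4: walk n4→n2→n1 to n0
  n5←n3: walk n3 to n2
  n5←n4: walk n4 to n2
  n6←n0: walk · to n0
  n6←n5: walk n5→n2→n1 to n0
  n7←n5: walk n5→n2→n1 to n0
  n7←n6: walk n6 to n0
  n9←n3: walk n3→n2→n1 to n0
  n9←n7: walk n7 to n0
  n9←n8: walk n8→n6 to n0
  n0 → ∅
  n1 → {n1,n6,n7,n9}
  n2 → {n1,n6,n7,n9}
  n3 → {n5,n9}
  n4 → {n1,n5}
  n5 → {n6,n7}
  n6 → {n7,n9}
  n7 → {n9}
  n8 → {n9}
  n9 → ∅

φ for v: defs {n0,n4,n5,n8,n9}
  DF⁺ = {n1,n5,n6,n7,n9}

Answer: ["n1", "n5", "n6", "n7", "n9"]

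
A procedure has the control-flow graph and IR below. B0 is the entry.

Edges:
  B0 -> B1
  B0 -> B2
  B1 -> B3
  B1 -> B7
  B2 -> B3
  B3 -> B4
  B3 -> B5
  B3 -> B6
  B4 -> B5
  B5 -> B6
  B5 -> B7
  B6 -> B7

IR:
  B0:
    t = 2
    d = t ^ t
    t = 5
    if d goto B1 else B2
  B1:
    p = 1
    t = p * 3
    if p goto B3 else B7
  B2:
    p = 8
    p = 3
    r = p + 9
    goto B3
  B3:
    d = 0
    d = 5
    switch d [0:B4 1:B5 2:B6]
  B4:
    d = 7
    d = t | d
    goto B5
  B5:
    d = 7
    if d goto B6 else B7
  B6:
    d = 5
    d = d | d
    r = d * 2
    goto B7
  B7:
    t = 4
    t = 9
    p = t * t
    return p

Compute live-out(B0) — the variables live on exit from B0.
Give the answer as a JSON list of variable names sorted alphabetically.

Per-block:
  B0 def {d,t} use ∅
  B1 def {p,t} use ∅
  B2 def {p,r} use ∅
  B3 def {d} use ∅
  B4 def {d} use {t}
  B5 def {d} use ∅
  B6 def {d,r} use ∅
  B7 def {p,t} use ∅

Live sets:
  live B0: ∅→{t}
  live B1: ∅→{t}
  live B2: {t}→{t}
  live B3: {t}→{t}
  live B4: {t}→∅
  live B5: ∅→∅
  live B6: ∅→∅
  live B7: ∅→∅

live-out(B0) = ["t"]

Answer: ["t"]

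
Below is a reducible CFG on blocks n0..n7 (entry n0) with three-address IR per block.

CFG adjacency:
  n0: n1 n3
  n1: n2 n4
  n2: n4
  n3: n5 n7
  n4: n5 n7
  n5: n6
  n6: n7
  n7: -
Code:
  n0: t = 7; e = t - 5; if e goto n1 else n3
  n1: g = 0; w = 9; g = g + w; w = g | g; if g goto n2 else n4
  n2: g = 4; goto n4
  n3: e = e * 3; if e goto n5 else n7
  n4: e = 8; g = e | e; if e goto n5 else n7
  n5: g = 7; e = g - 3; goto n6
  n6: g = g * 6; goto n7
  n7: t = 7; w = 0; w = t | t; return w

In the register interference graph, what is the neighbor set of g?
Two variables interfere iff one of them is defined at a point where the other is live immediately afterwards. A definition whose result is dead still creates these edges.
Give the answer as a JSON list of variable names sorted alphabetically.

def/use:
  n0: {e,t} / ∅
  n1: {g,w} / ∅
  n2: {g} / ∅
  n3: {e} / {e}
  n4: {e,g} / ∅
  n5: {e,g} / ∅
  n6: {g} / {g}
  n7: {t,w} / ∅

Liveness:
  live n0: ∅→{e}
  live n1: ∅→∅
  live n2: ∅→∅
  live n3: {e}→∅
  live n4: ∅→∅
  live n5: ∅→{g}
  live n6: {g}→∅
  live n7: ∅→∅

Interference:
  e↔{g}
  g↔{e,w}
  t↔{w}
  w↔{g,t}

N(g) = ["e", "w"]

Answer: ["e", "w"]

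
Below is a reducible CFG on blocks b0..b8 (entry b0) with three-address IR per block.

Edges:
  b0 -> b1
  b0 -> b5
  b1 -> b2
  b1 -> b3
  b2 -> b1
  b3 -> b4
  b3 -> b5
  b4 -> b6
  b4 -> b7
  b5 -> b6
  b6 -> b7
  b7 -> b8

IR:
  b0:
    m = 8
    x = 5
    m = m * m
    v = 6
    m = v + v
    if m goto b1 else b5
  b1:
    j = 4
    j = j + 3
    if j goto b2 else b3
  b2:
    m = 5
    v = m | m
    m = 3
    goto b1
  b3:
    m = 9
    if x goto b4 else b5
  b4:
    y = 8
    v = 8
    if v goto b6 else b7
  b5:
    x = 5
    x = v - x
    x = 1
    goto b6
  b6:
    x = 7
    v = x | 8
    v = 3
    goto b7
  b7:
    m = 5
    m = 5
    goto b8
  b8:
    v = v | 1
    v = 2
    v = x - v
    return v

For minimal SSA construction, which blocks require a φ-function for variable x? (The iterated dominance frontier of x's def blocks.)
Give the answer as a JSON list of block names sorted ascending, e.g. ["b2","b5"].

idom tree: b1←b0 b2←b1 b3←b1 b4←b3 b5←b0 b6←b0 b7←b0 b8←b7
Join-block Dom:
  b1: preds {b0,b2}: {b0} ∩ {b0,b1,b2} = {b0}; idom=b0
  b5: preds {b0,b3}: {b0} ∩ {b0,b1,b3} = {b0}; idom=b0
  b6: preds {b4,b5}: {b0,b1,b3,b4} ∩ {b0,b5} = {b0}; idom=b0
  b7: preds {b4,b6}: {b0,b1,b3,b4} ∩ {b0,b6} = {b0}; idom=b0

DF derivation:
  b1←b0: walk · to b0
  b1←b2: walk b2→b1 to b0
  b5←b0: walk · to b0
  b5←b3: walk b3→b1 to b0
  b6←b4: walk b4→b3→b1 to b0
  b6←b5: walk b5 to b0
  b7←b4: walk b4→b3→b1 to b0
  b7←b6: walk b6 to b0
  b0 → ∅
  b1 → {b1,b5,b6,b7}
  b2 → {b1}
  b3 → {b5,b6,b7}
  b4 → {b6,b7}
  b5 → {b6}
  b6 → {b7}
  b7 → ∅
  b8 → ∅

φ for x: defs {b0,b5,b6}
  DF⁺ = {b6,b7}

Answer: ["b6", "b7"]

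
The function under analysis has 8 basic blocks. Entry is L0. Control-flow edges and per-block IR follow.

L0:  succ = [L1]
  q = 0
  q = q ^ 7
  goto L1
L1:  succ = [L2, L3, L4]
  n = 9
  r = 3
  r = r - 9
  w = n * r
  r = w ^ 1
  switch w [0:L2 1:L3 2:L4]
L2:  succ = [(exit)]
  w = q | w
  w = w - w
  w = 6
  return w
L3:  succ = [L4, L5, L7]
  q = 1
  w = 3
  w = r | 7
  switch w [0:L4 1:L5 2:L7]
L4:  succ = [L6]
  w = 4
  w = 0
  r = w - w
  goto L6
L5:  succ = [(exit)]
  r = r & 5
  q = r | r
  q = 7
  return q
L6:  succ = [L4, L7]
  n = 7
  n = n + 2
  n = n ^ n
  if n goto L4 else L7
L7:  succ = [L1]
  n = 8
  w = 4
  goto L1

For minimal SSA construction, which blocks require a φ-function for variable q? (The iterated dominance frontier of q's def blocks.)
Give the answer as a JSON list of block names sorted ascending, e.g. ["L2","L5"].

idom tree: L1←L0 L2←L1 L3←L1 L4←L1 L5←L3 L6←L4 L7←L1
Dom∩ at merges:
  L1: preds {L0,L7}: {L0} ∩ {L0,L1,L7} = {L0}; idom=L0
  L4: preds {L1,L3,L6}: {L0,L1} ∩ {L0,L1,L3} ∩ {L0,L1,L4,L6} = {L0,L1}; idom=L1
  L7: preds {L3,L6}: {L0,L1,L3} ∩ {L0,L1,L4,L6} = {L0,L1}; idom=L1

DF derivation:
  L1←L0: walk · to L0
  L1←L7: walk L7→L1 to L0
  L4←L1: walk · to L1
  L4←L3: walk L3 to L1
  L4←L6: walk L6→L4 to L1
  L7←L3: walk L3 to L1
  L7←L6: walk L6→L4 to L1
  DF(L0)=∅
  DF(L1)={L1}
  DF(L2)=∅
  DF(L3)={L4,L7}
  DF(L4)={L4,L7}
  DF(L5)=∅
  DF(L6)={L4,L7}
  DF(L7)={L1}

φ for q: defs {L0,L3,L5}
  DF⁺ = {L1,L4,L7}

Answer: ["L1", "L4", "L7"]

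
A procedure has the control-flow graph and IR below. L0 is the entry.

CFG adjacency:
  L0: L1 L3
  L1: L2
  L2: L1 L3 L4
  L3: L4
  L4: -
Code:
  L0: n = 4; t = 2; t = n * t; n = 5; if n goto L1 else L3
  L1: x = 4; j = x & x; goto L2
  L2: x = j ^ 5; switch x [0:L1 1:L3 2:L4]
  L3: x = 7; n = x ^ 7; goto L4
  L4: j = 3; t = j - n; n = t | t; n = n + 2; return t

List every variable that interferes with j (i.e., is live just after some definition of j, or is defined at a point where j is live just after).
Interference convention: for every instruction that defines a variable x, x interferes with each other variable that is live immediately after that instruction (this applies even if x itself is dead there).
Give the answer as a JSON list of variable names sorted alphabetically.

Answer: ["n"]

Working:
Block summaries:
  L0: def={n,t} ue=∅
  L1: def={j,x} ue=∅
  L2: def={x} ue={j}
  L3: def={n,x} ue=∅
  L4: def={j,n,t} ue={n}

Live sets:
  L0: in=∅ out={n}
  L1: in={n} out={j,n}
  L2: in={j,n} out={n}
  L3: in=∅ out={n}
  L4: in={n} out=∅

Interference:
  j — {n}
  n — {j,t,x}
  t — {n}
  x — {n}

N(j) = ["n"]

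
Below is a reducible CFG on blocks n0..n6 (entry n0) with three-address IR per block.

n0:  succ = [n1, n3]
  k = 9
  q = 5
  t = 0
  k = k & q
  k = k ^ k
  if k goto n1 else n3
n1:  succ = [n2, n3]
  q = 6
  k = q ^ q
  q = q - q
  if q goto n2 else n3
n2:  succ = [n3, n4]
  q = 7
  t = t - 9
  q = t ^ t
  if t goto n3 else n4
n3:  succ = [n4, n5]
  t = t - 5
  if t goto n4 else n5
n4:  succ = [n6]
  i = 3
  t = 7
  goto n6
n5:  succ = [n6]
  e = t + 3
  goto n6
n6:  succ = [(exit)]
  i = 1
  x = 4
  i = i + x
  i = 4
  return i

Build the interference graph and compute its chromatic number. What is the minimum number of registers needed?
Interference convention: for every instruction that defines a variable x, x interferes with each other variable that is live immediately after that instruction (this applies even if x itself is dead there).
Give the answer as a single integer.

Answer: 3

Derivation:
def/use:
  n0: {k,q,t} / ∅
  n1: {k,q} / ∅
  n2: {q,t} / {t}
  n3: {t} / {t}
  n4: {i,t} / ∅
  n5: {e} / {t}
  n6: {i,x} / ∅

Liveness:
  n0 li=∅ lo={t}
  n1 li={t} lo={t}
  n2 li={t} lo={t}
  n3 li={t} lo={t}
  n4 li=∅ lo=∅
  n5 li={t} lo=∅
  n6 li=∅ lo=∅

Conflict graph:
  e↔∅
  i↔{x}
  k↔{q,t}
  q↔{k,t}
  t↔{k,q}
  x↔{i}

Colouring:
  clique {k,q,t} ⇒ need ≥ 3
  3-colouring: r0={e,i,k}  r1={q,x}  r2={t}
  χ = 3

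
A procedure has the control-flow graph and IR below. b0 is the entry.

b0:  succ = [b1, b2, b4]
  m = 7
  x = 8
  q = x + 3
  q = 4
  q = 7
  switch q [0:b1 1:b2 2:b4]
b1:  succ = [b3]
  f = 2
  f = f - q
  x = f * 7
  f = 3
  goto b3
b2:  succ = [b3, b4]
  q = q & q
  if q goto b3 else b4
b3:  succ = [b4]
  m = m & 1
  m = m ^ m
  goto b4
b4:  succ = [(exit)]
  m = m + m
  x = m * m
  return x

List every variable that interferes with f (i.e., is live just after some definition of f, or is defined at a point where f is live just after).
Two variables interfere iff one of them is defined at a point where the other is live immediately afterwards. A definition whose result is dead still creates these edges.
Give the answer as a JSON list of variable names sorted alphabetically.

Answer: ["m", "q"]

Working:
Per-block:
  b0 def {m,q,x} use ∅
  b1 def {f,x} use {q}
  b2 def {q} use {q}
  b3 def {m} use {m}
  b4 def {m,x} use {m}

Live sets:
  b0: in=∅ out={m,q}
  b1: in={m,q} out={m}
  b2: in={m,q} out={m}
  b3: in={m} out={m}
  b4: in={m} out=∅

Interference:
  f — {m,q}
  m — {f,q,x}
  q — {f,m}
  x — {m}

N(f) = ["m", "q"]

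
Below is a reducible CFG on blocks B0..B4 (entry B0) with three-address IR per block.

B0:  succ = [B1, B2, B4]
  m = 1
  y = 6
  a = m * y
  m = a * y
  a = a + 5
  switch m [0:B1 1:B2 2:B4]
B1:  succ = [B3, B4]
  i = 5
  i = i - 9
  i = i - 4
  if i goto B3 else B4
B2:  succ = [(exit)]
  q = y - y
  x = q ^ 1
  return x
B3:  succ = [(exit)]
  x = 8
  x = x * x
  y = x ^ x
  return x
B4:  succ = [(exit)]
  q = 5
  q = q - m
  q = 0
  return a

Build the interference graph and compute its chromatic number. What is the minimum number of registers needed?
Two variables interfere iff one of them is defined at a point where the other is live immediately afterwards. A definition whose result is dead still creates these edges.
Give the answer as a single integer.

Answer: 3

Derivation:
Block summaries:
  B0: def={a,m,y} ue=∅
  B1: def={i} ue=∅
  B2: def={q,x} ue={y}
  B3: def={x,y} ue=∅
  B4: def={q} ue={a,m}

Liveness:
  live B0: ∅→{a,m,y}
  live B1: {a,m}→{a,m}
  live B2: {y}→∅
  live B3: ∅→∅
  live B4: {a,m}→∅

Interference:
  a: {i,m,q,y}
  i: {a,m}
  m: {a,i,q,y}
  q: {a,m}
  x: {y}
  y: {a,m,x}

Colouring:
  clique {a,i,m} ⇒ need ≥ 3
  assign a→c0 i→c2 m→c1 q→c2 x→c0 y→c2 — no edge inside a register ⇒ χ ≤ 3
  χ = 3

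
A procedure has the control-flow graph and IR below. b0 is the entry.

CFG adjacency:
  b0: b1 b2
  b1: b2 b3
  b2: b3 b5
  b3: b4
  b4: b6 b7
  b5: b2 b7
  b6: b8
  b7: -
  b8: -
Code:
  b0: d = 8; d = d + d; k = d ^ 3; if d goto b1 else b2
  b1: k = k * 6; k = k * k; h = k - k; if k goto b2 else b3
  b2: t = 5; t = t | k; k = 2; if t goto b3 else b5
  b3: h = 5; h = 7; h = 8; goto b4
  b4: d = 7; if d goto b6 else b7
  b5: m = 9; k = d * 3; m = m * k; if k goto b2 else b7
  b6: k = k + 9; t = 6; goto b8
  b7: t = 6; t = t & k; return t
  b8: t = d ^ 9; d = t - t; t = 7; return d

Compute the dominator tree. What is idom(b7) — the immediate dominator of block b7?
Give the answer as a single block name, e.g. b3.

Answer: b0

Analysis:
idom tree: b1←b0 b2←b0 b3←b0 b4←b3 b5←b2 b6←b4 b7←b0 b8←b6
Dom at joins:
  b2: preds {b0,b1,b5}: {b0} ∩ {b0,b1} ∩ {b0,b2,b5} = {b0}; idom=b0
  b3: preds {b1,b2}: {b0,b1} ∩ {b0,b2} = {b0}; idom=b0
  b7: preds {b4,b5}: {b0,b3,b4} ∩ {b0,b2,b5} = {b0}; idom=b0

idom(b7) = b0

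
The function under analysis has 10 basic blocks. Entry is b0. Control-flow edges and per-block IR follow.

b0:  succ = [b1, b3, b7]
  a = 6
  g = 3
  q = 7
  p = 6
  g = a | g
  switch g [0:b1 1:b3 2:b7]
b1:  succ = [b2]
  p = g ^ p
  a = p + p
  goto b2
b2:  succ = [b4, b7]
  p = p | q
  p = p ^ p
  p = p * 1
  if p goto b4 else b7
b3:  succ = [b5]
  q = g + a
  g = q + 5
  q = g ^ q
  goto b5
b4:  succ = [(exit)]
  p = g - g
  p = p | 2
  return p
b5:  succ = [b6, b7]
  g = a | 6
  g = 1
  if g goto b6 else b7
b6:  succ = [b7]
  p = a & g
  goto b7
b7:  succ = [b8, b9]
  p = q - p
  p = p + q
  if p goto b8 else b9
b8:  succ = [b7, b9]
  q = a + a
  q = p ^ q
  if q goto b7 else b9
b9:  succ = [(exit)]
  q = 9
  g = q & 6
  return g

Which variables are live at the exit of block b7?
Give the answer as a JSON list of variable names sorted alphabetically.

Answer: ["a", "p"]

Working:
def/use:
  b0: def={a,g,p,q} ue=∅
  b1: def={a,p} ue={g,p}
  b2: def={p} ue={p,q}
  b3: def={g,q} ue={a,g}
  b4: def={p} ue={g}
  b5: def={g} ue={a}
  b6: def={p} ue={a,g}
  b7: def={p} ue={p,q}
  b8: def={q} ue={a,p}
  b9: def={g,q} ue=∅

Liveness:
  live b0: ∅→{a,g,p,q}
  live b1: {g,p,q}→{a,g,p,q}
  live b2: {a,g,p,q}→{a,g,p,q}
  live b3: {a,g,p}→{a,p,q}
  live b4: {g}→∅
  live b5: {a,p,q}→{a,g,p,q}
  live b6: {a,g,q}→{a,p,q}
  live b7: {a,p,q}→{a,p}
  live b8: {a,p}→{a,p,q}
  live b9: ∅→∅

live-out(b7) = ["a", "p"]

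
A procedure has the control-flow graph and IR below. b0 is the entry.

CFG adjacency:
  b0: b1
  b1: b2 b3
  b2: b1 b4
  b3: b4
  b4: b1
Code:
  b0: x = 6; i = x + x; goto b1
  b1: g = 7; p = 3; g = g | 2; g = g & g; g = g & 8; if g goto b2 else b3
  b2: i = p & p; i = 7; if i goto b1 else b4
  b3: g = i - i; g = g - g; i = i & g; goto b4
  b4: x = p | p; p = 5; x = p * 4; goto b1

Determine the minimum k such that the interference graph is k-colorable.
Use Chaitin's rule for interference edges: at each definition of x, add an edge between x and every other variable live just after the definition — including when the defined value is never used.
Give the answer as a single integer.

Answer: 3

Working:
Block summaries:
  b0: def={i,x} ue=∅
  b1: def={g,p} ue=∅
  b2: def={i} ue={p}
  b3: def={g,i} ue={i}
  b4: def={p,x} ue={p}

Liveness:
  b0: in=∅ out={i}
  b1: in={i} out={i,p}
  b2: in={p} out={i,p}
  b3: in={i,p} out={i,p}
  b4: in={i,p} out={i}

Interfere edges:
  g: {i,p}
  i: {g,p,x}
  p: {g,i}
  x: {i}

Registers:
  {g,i,p} pairwise interfere (3-clique) ⇒ χ ≥ 3
  3-colouring: c0={i}  c1={g,x}  c2={p}
  χ = 3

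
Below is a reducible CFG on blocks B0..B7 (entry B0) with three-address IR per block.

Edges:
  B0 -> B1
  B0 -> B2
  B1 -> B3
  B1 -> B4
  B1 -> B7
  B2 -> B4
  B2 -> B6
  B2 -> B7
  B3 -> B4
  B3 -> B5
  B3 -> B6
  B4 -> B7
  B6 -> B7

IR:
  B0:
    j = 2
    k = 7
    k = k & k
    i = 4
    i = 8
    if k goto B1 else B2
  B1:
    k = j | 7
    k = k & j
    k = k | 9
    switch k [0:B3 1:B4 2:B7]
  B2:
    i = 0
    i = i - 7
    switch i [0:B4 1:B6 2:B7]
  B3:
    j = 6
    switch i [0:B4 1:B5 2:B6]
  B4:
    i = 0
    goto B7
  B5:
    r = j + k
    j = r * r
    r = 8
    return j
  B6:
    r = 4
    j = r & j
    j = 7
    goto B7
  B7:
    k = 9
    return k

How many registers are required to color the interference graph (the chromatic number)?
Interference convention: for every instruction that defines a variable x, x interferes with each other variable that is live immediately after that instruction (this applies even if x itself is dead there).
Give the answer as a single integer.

Answer: 3

Analysis:
Per-block:
  B0 def {i,j,k} use ∅
  B1 def {k} use {j}
  B2 def {i} use ∅
  B3 def {j} use {i}
  B4 def {i} use ∅
  B5 def {j,r} use {j,k}
  B6 def {j,r} use {j}
  B7 def {k} use ∅

Backward fixpoint:
  B0: in=∅ out={i,j}
  B1: in={i,j} out={i,k}
  B2: in={j} out={j}
  B3: in={i,k} out={j,k}
  B4: in=∅ out=∅
  B5: in={j,k} out=∅
  B6: in={j} out=∅
  B7: in=∅ out=∅

Interfere edges:
  i — {j,k}
  j — {i,k,r}
  k — {i,j}
  r — {j}

Colouring:
  clique {i,j,k} ⇒ need ≥ 3
  3-colouring: r0={j}  r1={i,r}  r2={k}
  χ = 3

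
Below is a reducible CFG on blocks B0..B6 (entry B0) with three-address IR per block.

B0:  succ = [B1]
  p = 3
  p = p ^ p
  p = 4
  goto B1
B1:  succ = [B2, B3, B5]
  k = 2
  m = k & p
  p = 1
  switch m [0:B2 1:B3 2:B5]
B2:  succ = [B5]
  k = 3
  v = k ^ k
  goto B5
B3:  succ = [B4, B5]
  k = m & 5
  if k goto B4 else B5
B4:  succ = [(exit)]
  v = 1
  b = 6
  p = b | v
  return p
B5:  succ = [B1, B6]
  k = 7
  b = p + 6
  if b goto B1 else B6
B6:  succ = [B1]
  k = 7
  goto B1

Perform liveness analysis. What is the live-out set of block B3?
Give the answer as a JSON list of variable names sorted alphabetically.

Per-block:
  B0: def={p} ue=∅
  B1: def={k,m,p} ue={p}
  B2: def={k,v} ue=∅
  B3: def={k} ue={m}
  B4: def={b,p,v} ue=∅
  B5: def={b,k} ue={p}
  B6: def={k} ue=∅

Live sets:
  live B0: ∅→{p}
  live B1: {p}→{m,p}
  live B2: {p}→{p}
  live B3: {m,p}→{p}
  live B4: ∅→∅
  live B5: {p}→{p}
  live B6: {p}→{p}

live-out(B3) = ["p"]

Answer: ["p"]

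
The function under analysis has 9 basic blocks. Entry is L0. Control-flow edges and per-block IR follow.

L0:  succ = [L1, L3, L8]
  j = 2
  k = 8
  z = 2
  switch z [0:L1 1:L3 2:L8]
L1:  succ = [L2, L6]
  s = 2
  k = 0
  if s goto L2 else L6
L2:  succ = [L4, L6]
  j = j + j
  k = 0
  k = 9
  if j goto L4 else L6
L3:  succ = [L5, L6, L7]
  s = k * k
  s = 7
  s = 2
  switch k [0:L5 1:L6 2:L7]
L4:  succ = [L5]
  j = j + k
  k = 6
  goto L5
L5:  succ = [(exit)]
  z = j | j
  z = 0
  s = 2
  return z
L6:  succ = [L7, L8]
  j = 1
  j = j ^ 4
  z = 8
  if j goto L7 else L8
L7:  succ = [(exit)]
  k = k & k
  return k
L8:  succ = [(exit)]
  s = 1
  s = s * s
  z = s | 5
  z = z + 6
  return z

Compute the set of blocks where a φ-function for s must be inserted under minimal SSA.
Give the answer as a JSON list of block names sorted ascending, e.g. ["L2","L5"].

Answer: ["L5", "L6", "L7", "L8"]

Working:
idom tree: L1←L0 L2←L1 L3←L0 L4←L2 L5←L0 L6←L0 L7←L0 L8←L0
Dom at joins:
  L5: preds {L3,L4}: {L0,L3} ∩ {L0,L1,L2,L4} = {L0}; idom=L0
  L6: preds {L1,L2,L3}: {L0,L1} ∩ {L0,L1,L2} ∩ {L0,L3} = {L0}; idom=L0
  L7: preds {L3,L6}: {L0,L3} ∩ {L0,L6} = {L0}; idom=L0
  L8: preds {L0,L6}: {L0} ∩ {L0,L6} = {L0}; idom=L0

DF derivation:
  L5←L3: walk L3 to L0
  L5←L4: walk L4→L2→L1 to L0
  L6←L1: walk L1 to L0
  L6←L2: walk L2→L1 to L0
  L6←L3: walk L3 to L0
  L7←L3: walk L3 to L0
  L7←L6: walk L6 to L0
  L8←L0: walk · to L0
  L8←L6: walk L6 to L0
  L0: DF=∅
  L1: DF={L5,L6}
  L2: DF={L5,L6}
  L3: DF={L5,L6,L7}
  L4: DF={L5}
  L5: DF=∅
  L6: DF={L7,L8}
  L7: DF=∅
  L8: DF=∅

φ for s: defs {L1,L3,L5,L8}
  DF⁺ = {L5,L6,L7,L8}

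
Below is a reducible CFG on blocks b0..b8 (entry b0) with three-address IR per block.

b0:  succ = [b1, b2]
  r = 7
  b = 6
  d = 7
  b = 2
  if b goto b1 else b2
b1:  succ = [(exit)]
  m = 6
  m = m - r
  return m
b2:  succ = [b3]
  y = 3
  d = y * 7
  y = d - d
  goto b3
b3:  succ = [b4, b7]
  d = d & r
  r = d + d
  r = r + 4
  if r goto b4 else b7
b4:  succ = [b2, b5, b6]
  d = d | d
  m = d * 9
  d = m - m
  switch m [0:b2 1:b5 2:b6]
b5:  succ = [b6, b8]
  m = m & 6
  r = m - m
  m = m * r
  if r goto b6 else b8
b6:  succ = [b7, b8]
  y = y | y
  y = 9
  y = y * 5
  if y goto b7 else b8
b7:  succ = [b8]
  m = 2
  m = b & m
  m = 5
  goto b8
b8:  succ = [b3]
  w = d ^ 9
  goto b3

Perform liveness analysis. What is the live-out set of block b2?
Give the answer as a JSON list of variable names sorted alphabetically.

Answer: ["b", "d", "r", "y"]

Derivation:
def/use:
  b0 def {b,d,r} use ∅
  b1 def {m} use {r}
  b2 def {d,y} use ∅
  b3 def {d,r} use {d,r}
  b4 def {d,m} use {d}
  b5 def {m,r} use {m}
  b6 def {y} use {y}
  b7 def {m} use {b}
  b8 def {w} use {d}

Backward fixpoint:
  live b0: ∅→{b,r}
  live b1: {r}→∅
  live b2: {b,r}→{b,d,r,y}
  live b3: {b,d,r,y}→{b,d,r,y}
  live b4: {b,d,r,y}→{b,d,m,r,y}
  live b5: {b,d,m,y}→{b,d,r,y}
  live b6: {b,d,r,y}→{b,d,r,y}
  live b7: {b,d,r,y}→{b,d,r,y}
  live b8: {b,d,r,y}→{b,d,r,y}

live-out(b2) = ["b", "d", "r", "y"]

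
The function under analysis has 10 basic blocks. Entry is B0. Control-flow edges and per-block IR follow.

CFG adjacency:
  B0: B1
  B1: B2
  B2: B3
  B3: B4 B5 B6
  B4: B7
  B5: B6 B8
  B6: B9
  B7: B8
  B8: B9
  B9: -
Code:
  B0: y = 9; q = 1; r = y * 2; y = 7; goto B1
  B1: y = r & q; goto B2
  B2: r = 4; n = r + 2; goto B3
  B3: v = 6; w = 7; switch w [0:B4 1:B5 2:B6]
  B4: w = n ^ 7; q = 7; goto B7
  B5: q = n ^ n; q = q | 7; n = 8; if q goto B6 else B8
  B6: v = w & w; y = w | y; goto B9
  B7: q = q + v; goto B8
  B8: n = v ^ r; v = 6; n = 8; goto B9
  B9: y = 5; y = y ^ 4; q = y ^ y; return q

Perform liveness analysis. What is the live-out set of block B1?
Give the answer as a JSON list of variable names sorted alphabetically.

Per-block:
  B0: {q,r,y} / ∅
  B1: {y} / {q,r}
  B2: {n,r} / ∅
  B3: {v,w} / ∅
  B4: {q,w} / {n}
  B5: {n,q} / {n}
  B6: {v,y} / {w,y}
  B7: {q} / {q,v}
  B8: {n,v} / {r,v}
  B9: {q,y} / ∅

Live sets:
  B0 li=∅ lo={q,r}
  B1 li={q,r} lo={y}
  B2 li={y} lo={n,r,y}
  B3 li={n,r,y} lo={n,r,v,w,y}
  B4 li={n,r,v} lo={q,r,v}
  B5 li={n,r,v,w,y} lo={r,v,w,y}
  B6 li={w,y} lo=∅
  B7 li={q,r,v} lo={r,v}
  B8 li={r,v} lo=∅
  B9 li=∅ lo=∅

live-out(B1) = ["y"]

Answer: ["y"]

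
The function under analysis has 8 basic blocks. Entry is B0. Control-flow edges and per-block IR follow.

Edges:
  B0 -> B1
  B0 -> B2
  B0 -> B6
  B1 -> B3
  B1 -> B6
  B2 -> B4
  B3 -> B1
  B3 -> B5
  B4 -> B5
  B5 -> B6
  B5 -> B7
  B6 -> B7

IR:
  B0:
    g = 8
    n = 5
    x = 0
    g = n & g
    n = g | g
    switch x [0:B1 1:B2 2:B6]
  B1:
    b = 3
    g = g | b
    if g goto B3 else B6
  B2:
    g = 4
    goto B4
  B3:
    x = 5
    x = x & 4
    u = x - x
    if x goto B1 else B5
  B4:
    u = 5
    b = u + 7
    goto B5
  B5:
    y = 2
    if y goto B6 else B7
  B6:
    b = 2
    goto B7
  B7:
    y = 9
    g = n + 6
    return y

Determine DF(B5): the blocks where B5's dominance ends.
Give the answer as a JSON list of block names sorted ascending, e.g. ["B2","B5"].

idom tree: B1←B0 B2←B0 B3←B1 B4←B2 B5←B0 B6←B0 B7←B0
Join-block Dom:
  B1: preds {B0,B3}: {B0} ∩ {B0,B1,B3} = {B0}; idom=B0
  B5: preds {B3,B4}: {B0,B1,B3} ∩ {B0,B2,B4} = {B0}; idom=B0
  B6: preds {B0,B1,B5}: {B0} ∩ {B0,B1} ∩ {B0,B5} = {B0}; idom=B0
  B7: preds {B5,B6}: {B0,B5} ∩ {B0,B6} = {B0}; idom=B0

DF walk-up:
  B1←B0: walk · to B0
  B1←B3: walk B3→B1 to B0
  B5←B3: walk B3→B1 to B0
  B5←B4: walk B4→B2 to B0
  B6←B0: walk · to B0
  B6←B1: walk B1 to B0
  B6←B5: walk B5 to B0
  B7←B5: walk B5 to B0
  B7←B6: walk B6 to B0
  DF(B0)=∅
  DF(B1)={B1,B5,B6}
  DF(B2)={B5}
  DF(B3)={B1,B5}
  DF(B4)={B5}
  DF(B5)={B6,B7}
  DF(B6)={B7}
  DF(B7)=∅

DF(B5) = ["B6", "B7"]

Answer: ["B6", "B7"]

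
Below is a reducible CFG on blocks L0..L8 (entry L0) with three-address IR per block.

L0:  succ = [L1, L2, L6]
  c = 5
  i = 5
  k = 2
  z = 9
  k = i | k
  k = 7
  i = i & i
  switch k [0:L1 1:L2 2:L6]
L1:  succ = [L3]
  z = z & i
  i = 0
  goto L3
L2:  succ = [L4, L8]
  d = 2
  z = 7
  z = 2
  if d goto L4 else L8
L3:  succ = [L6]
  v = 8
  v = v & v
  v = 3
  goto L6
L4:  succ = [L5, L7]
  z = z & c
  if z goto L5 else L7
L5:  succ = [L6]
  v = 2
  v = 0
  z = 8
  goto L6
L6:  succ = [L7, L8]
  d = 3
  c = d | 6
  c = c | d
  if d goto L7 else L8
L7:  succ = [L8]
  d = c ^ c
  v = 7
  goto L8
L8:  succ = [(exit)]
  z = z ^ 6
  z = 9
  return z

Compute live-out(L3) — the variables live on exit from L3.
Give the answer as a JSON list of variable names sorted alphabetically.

Answer: ["z"]

Working:
Per-block:
  L0 def {c,i,k,z} use ∅
  L1 def {i,z} use {i,z}
  L2 def {d,z} use ∅
  L3 def {v} use ∅
  L4 def {z} use {c,z}
  L5 def {v,z} use ∅
  L6 def {c,d} use ∅
  L7 def {d,v} use {c}
  L8 def {z} use {z}

Liveness:
  live L0: ∅→{c,i,z}
  live L1: {i,z}→{z}
  live L2: {c}→{c,z}
  live L3: {z}→{z}
  live L4: {c,z}→{c,z}
  live L5: ∅→{z}
  live L6: {z}→{c,z}
  live L7: {c,z}→{z}
  live L8: {z}→∅

live-out(L3) = ["z"]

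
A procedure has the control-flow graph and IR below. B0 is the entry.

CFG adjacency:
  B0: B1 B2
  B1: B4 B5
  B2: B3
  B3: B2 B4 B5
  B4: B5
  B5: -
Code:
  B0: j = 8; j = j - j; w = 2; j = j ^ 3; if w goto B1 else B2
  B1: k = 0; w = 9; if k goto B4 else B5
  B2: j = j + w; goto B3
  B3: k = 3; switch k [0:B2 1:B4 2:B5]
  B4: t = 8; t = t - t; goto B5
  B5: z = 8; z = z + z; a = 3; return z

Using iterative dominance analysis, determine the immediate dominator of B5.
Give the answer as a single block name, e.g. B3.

Answer: B0

Derivation:
idom tree: B1←B0 B2←B0 B3←B2 B4←B0 B5←B0
Dom at joins:
  B2: preds {B0,B3}: {B0} ∩ {B0,B2,B3} = {B0}; idom=B0
  B4: preds {B1,B3}: {B0,B1} ∩ {B0,B2,B3} = {B0}; idom=B0
  B5: preds {B1,B3,B4}: {B0,B1} ∩ {B0,B2,B3} ∩ {B0,B4} = {B0}; idom=B0

idom(B5) = B0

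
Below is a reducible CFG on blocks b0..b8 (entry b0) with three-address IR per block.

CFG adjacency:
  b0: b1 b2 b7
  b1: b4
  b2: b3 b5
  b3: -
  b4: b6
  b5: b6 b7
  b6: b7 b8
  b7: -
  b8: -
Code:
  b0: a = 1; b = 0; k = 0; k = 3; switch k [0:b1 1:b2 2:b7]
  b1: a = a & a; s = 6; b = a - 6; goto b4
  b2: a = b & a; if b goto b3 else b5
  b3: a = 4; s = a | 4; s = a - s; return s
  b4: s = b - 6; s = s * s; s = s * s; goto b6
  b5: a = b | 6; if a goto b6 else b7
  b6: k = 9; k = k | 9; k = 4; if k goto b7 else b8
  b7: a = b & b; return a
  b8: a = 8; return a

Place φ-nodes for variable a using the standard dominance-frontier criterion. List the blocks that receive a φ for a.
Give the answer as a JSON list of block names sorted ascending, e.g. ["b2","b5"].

idom tree: b1←b0 b2←b0 b3←b2 b4←b1 b5←b2 b6←b0 b7←b0 b8←b6
Join-block Dom:
  b6: preds {b4,b5}: {b0,b1,b4} ∩ {b0,b2,b5} = {b0}; idom=b0
  b7: preds {b0,b5,b6}: {b0} ∩ {b0,b2,b5} ∩ {b0,b6} = {b0}; idom=b0

DF walk-up:
  b6←b4: walk b4→b1 to b0
  b6←b5: walk b5→b2 to b0
  b7←b0: walk · to b0
  b7←b5: walk b5→b2 to b0
  b7←b6: walk b6 to b0
  b0 → ∅
  b1 → {b6}
  b2 → {b6,b7}
  b3 → ∅
  b4 → {b6}
  b5 → {b6,b7}
  b6 → {b7}
  b7 → ∅
  b8 → ∅

φ for a: defs {b0,b1,b2,b3,b5,b7,b8}
  DF⁺ = {b6,b7}

Answer: ["b6", "b7"]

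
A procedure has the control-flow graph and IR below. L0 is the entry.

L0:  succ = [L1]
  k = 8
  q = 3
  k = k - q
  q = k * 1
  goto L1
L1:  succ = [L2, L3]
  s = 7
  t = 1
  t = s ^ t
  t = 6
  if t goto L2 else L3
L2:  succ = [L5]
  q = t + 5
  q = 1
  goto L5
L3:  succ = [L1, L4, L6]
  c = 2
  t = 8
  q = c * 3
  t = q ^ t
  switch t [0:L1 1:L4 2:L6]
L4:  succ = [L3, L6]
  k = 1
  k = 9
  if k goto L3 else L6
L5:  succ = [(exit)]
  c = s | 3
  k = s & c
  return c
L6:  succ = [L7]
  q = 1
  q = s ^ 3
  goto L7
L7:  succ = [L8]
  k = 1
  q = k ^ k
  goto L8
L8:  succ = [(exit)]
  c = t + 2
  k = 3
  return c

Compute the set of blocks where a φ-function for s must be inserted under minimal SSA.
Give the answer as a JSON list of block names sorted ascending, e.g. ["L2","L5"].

Answer: ["L1"]

Working:
idom tree: L1←L0 L2←L1 L3←L1 L4←L3 L5←L2 L6←L3 L7←L6 L8←L7
Dom at joins:
  L1: preds {L0,L3}: {L0} ∩ {L0,L1,L3} = {L0}; idom=L0
  L3: preds {L1,L4}: {L0,L1} ∩ {L0,L1,L3,L4} = {L0,L1}; idom=L1
  L6: preds {L3,L4}: {L0,L1,L3} ∩ {L0,L1,L3,L4} = {L0,L1,L3}; idom=L3

Frontier:
  L1←L0: walk · to L0
  L1←L3: walk L3→L1 to L0
  L3←L1: walk · to L1
  L3←L4: walk L4→L3 to L1
  L6←L3: walk · to L3
  L6←L4: walk L4 to L3
  DF(L0)=∅
  DF(L1)={L1}
  DF(L2)=∅
  DF(L3)={L1,L3}
  DF(L4)={L3,L6}
  DF(L5)=∅
  DF(L6)=∅
  DF(L7)=∅
  DF(L8)=∅

φ for s: defs {L1}
  DF⁺ = {L1}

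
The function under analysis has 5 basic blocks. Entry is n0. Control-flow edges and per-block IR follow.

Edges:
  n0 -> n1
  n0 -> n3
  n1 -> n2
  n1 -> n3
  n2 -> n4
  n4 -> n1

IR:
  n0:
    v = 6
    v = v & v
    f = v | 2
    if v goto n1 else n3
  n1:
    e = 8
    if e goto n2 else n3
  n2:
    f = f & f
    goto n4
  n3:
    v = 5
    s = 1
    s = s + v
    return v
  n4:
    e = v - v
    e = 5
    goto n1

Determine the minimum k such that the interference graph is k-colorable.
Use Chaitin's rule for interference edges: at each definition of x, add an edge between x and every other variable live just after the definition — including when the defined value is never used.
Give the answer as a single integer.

Block summaries:
  n0: def={f,v} ue=∅
  n1: def={e} ue=∅
  n2: def={f} ue={f}
  n3: def={s,v} ue=∅
  n4: def={e} ue={v}

Backward fixpoint:
  n0: in=∅ out={f,v}
  n1: in={f,v} out={f,v}
  n2: in={f,v} out={f,v}
  n3: in=∅ out=∅
  n4: in={f,v} out={f,v}

Conflict graph:
  e↔{f,v}
  f↔{e,v}
  s↔{v}
  v↔{e,f,s}

Registers:
  {e,f,v} pairwise interfere (3-clique) ⇒ χ ≥ 3
  assign e→c1 f→c2 s→c1 v→c0 — no edge inside a register ⇒ χ ≤ 3
  χ = 3

Answer: 3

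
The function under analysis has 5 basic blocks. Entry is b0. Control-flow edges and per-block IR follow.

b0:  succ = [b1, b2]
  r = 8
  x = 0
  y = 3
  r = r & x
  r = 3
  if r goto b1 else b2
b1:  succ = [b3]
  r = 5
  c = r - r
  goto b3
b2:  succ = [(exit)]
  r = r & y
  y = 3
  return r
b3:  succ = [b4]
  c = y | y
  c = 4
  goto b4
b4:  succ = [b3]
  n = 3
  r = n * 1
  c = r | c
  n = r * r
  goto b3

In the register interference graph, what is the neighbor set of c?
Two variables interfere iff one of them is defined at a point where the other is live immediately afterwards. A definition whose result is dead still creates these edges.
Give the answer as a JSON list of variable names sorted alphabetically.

Per-block:
  b0: def={r,x,y} ue=∅
  b1: def={c,r} ue=∅
  b2: def={r,y} ue={r,y}
  b3: def={c} ue={y}
  b4: def={c,n,r} ue={c}

Live sets:
  b0: in=∅ out={r,y}
  b1: in={y} out={y}
  b2: in={r,y} out=∅
  b3: in={y} out={c,y}
  b4: in={c,y} out={y}

Interfere edges:
  c↔{n,r,y}
  n↔{c,y}
  r↔{c,x,y}
  x↔{r,y}
  y↔{c,n,r,x}

N(c) = ["n", "r", "y"]

Answer: ["n", "r", "y"]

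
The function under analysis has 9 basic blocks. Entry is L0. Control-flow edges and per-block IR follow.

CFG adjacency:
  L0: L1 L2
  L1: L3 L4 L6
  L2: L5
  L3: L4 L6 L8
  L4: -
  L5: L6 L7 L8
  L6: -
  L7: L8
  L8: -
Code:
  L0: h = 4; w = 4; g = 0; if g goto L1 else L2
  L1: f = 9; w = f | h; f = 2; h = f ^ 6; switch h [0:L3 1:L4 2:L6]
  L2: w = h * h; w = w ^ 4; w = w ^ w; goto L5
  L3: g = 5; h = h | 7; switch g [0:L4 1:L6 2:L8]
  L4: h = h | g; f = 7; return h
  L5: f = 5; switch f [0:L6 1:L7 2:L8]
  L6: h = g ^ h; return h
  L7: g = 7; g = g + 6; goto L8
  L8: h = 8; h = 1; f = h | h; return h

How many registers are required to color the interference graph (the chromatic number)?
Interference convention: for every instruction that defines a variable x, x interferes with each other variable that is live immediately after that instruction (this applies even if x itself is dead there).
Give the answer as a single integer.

def/use:
  L0 def {g,h,w} use ∅
  L1 def {f,h,w} use {h}
  L2 def {w} use {h}
  L3 def {g,h} use {h}
  L4 def {f,h} use {g,h}
  L5 def {f} use ∅
  L6 def {h} use {g,h}
  L7 def {g} use ∅
  L8 def {f,h} use ∅

Live sets:
  L0: in=∅ out={g,h}
  L1: in={g,h} out={g,h}
  L2: in={g,h} out={g,h}
  L3: in={h} out={g,h}
  L4: in={g,h} out=∅
  L5: in={g,h} out={g,h}
  L6: in={g,h} out=∅
  L7: in=∅ out=∅
  L8: in=∅ out=∅

Interfere edges:
  f↔{g,h}
  g↔{f,h,w}
  h↔{f,g,w}
  w↔{g,h}

Chromatic number:
  clique {f,g,h} ⇒ need ≥ 3
  3-colouring: c0={g}  c1={h}  c2={f,w}
  χ = 3

Answer: 3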